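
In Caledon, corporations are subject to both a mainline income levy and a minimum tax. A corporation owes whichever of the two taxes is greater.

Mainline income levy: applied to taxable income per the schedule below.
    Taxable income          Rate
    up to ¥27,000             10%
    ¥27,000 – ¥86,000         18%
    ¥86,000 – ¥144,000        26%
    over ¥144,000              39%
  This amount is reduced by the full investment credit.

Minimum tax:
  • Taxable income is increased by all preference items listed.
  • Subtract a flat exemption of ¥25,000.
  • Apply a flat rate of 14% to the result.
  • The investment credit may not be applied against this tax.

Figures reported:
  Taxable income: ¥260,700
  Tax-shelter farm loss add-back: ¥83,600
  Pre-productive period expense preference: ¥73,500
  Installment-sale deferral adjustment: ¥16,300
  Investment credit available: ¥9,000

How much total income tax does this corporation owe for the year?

¥64,913

Mainline income levy:
  ¥27,000 × 10% = ¥2,700
  ¥59,000 × 18% = ¥10,620
  ¥58,000 × 26% = ¥15,080
  ¥116,700 × 39% = ¥45,513
  → ¥73,913
  Less investment credit ¥9,000 → ¥64,913

Minimum tax:
  Adjusted income: ¥260,700 + ¥83,600 + ¥73,500 + ¥16,300 = ¥434,100
  Less exemption ¥25,000 → base ¥409,100
  ¥409,100 × 14% = ¥57,274

¥64,913 > ¥57,274, so the mainline income levy governs.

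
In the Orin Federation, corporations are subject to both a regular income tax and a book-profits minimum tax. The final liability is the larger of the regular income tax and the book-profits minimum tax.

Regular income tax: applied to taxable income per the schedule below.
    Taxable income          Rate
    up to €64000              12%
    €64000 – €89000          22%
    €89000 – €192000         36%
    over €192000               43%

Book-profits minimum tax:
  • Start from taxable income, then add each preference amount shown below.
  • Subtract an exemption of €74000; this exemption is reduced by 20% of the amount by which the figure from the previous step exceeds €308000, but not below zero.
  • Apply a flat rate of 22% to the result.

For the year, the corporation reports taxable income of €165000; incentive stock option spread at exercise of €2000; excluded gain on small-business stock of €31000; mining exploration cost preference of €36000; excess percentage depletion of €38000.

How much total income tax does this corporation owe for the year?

Regular income tax:
  €64000 × 12% = €7680
  €25000 × 22% = €5500
  €76000 × 36% = €27360
  → €40540

Book-profits minimum tax:
  Adjusted income: €165000 + €2000 + €31000 + €36000 + €38000 = €272000
  Exemption: €272000 ≤ €308000, so full €74000 applies
  Base: €272000 − €74000 = €198000
  €198000 × 22% = €43560

€43560 > €40540, so the book-profits minimum tax is the binding amount.

€43560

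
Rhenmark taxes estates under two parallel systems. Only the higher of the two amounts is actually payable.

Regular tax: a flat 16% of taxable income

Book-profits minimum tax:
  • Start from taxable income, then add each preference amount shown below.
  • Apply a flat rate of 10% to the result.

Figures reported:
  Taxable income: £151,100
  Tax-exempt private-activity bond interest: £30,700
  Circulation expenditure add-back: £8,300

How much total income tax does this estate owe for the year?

Regular tax:
  £151,100 × 16% = £24,176

Book-profits minimum tax:
  Adjusted income: £151,100 + £30,700 + £8,300 = £190,100
  £190,100 × 10% = £19,010

£24,176 > £19,010, so the regular tax governs.

£24,176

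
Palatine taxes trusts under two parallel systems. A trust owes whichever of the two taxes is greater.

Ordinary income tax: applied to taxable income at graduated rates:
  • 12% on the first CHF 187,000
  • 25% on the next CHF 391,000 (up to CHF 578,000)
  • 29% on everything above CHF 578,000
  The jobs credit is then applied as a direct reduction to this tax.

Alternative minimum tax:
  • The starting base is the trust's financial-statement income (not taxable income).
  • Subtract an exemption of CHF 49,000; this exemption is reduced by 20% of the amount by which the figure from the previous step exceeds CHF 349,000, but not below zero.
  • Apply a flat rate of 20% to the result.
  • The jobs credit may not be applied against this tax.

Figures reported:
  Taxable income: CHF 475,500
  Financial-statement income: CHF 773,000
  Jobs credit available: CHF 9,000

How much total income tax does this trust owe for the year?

CHF 154,600

Ordinary income tax:
  CHF 187,000 × 12% = CHF 22,440
  CHF 288,500 × 25% = CHF 72,125
  → CHF 94,565
  Less jobs credit CHF 9,000 → CHF 85,565

Alternative minimum tax:
  Base (financial-statement income): CHF 773,000
  Exemption: 20% × (CHF 773,000 − CHF 349,000) = CHF 84,800 ≥ CHF 49,000, so the exemption is fully phased out
  Base: CHF 773,000 − CHF 0 = CHF 773,000
  CHF 773,000 × 20% = CHF 154,600

CHF 154,600 > CHF 85,565, so the alternative minimum tax is the binding amount.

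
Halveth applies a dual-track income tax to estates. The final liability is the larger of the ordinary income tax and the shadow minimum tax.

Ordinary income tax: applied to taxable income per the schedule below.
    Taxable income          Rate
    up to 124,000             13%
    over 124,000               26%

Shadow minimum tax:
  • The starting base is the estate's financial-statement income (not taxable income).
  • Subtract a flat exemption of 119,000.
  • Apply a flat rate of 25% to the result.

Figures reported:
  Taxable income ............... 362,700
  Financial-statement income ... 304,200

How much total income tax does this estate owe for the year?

Ordinary income tax:
  124,000 × 13% = 16,120
  238,700 × 26% = 62,062
  → 78,182

Shadow minimum tax:
  Base (financial-statement income): 304,200
  Less exemption 119,000 → base 185,200
  185,200 × 25% = 46,300

78,182 > 46,300, so the ordinary income tax governs.

78,182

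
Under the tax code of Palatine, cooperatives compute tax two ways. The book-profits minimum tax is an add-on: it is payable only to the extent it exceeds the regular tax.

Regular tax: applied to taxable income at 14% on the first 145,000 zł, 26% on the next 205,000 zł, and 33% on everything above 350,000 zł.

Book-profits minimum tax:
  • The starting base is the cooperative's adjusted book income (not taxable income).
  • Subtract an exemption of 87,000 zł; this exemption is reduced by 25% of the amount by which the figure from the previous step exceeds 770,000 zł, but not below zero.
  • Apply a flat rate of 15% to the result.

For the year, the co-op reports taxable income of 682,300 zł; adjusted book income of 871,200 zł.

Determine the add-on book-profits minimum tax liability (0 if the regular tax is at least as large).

0 zł

Regular tax:
  145,000 zł × 14% = 20,300 zł
  205,000 zł × 26% = 53,300 zł
  332,300 zł × 33% = 109,659 zł
  → 183,259 zł

Book-profits minimum tax:
  Base (adjusted book income): 871,200 zł
  Exemption: 87,000 zł − 25% × (871,200 zł − 770,000 zł) = 87,000 zł − 25,300 zł = 61,700 zł
  Base: 871,200 zł − 61,700 zł = 809,500 zł
  809,500 zł × 15% = 121,425 zł

121,425 zł ≤ 183,259 zł, so no add-on is due.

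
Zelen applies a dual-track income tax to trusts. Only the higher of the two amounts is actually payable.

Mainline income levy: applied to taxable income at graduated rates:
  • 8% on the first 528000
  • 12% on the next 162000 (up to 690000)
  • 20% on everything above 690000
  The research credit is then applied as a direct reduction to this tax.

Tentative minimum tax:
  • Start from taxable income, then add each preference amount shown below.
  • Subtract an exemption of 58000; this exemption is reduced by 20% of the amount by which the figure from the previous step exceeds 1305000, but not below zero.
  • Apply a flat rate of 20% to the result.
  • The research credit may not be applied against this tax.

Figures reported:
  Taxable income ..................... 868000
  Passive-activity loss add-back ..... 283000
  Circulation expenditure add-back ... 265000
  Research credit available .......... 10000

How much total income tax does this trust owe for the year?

Mainline income levy:
  528000 × 8% = 42240
  162000 × 12% = 19440
  178000 × 20% = 35600
  → 97280
  Less research credit 10000 → 87280

Tentative minimum tax:
  Adjusted income: 868000 + 283000 + 265000 = 1416000
  Exemption: 58000 − 20% × (1416000 − 1305000) = 58000 − 22200 = 35800
  Base: 1416000 − 35800 = 1380200
  1380200 × 20% = 276040

276040 > 87280, so the tentative minimum tax is the binding amount.

276040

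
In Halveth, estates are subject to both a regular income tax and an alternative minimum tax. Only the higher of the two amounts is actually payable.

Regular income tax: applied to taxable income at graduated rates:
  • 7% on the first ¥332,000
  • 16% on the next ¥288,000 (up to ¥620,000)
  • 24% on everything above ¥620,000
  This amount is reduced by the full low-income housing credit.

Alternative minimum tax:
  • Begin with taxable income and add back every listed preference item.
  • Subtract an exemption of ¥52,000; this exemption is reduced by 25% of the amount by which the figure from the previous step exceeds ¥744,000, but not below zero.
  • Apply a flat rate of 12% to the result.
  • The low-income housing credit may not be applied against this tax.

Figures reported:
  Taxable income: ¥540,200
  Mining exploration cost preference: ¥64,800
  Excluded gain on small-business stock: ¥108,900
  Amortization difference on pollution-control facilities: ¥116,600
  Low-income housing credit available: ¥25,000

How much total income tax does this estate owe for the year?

Alternative minimum tax:
  Adjusted income: ¥540,200 + ¥64,800 + ¥108,900 + ¥116,600 = ¥830,500
  Exemption: ¥52,000 − 25% × (¥830,500 − ¥744,000) = ¥52,000 − ¥21,625 = ¥30,375
  Base: ¥830,500 − ¥30,375 = ¥800,125
  ¥800,125 × 12% = ¥96,015

Regular income tax:
  ¥332,000 × 7% = ¥23,240
  ¥208,200 × 16% = ¥33,312
  → ¥56,552
  Less low-income housing credit ¥25,000 → ¥31,552

¥96,015 > ¥31,552, so the alternative minimum tax is the binding amount.

¥96,015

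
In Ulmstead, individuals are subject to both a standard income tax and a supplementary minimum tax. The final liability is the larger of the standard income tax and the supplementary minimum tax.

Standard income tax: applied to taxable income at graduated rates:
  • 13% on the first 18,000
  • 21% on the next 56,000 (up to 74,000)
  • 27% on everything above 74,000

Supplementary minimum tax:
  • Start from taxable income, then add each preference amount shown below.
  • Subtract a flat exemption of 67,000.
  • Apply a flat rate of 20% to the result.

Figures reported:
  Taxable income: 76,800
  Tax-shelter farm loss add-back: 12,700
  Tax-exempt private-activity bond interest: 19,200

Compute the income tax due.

14,856

Standard income tax:
  18,000 × 13% = 2,340
  56,000 × 21% = 11,760
  2,800 × 27% = 756
  → 14,856

Supplementary minimum tax:
  Adjusted income: 76,800 + 12,700 + 19,200 = 108,700
  Less exemption 67,000 → base 41,700
  41,700 × 20% = 8,340

14,856 > 8,340, so the standard income tax governs.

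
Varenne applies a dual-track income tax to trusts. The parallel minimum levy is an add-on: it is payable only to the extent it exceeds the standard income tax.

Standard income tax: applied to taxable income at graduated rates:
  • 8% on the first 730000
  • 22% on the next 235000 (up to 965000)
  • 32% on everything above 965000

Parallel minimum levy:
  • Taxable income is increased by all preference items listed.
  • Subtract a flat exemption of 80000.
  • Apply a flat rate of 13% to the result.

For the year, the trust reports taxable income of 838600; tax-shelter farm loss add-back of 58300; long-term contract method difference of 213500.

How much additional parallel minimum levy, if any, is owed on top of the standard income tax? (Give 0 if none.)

Parallel minimum levy:
  Adjusted income: 838600 + 58300 + 213500 = 1110400
  Less exemption 80000 → base 1030400
  1030400 × 13% = 133952

Standard income tax:
  730000 × 8% = 58400
  108600 × 22% = 23892
  → 82292

Excess of parallel minimum levy over standard income tax: 133952 − 82292 = 51660.

51660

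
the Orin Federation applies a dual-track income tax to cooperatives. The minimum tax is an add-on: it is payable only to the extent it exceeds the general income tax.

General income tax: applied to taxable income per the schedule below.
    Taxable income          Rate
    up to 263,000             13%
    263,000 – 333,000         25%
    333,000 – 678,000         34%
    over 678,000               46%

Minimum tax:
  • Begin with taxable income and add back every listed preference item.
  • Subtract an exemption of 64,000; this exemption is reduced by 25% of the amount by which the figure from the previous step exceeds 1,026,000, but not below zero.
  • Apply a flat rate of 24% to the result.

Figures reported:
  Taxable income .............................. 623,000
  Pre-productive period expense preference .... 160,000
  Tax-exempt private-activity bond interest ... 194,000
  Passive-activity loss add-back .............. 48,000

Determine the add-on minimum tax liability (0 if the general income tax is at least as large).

80,350

Minimum tax:
  Adjusted income: 623,000 + 160,000 + 194,000 + 48,000 = 1,025,000
  Exemption: 1,025,000 ≤ 1,026,000, so full 64,000 applies
  Base: 1,025,000 − 64,000 = 961,000
  961,000 × 24% = 230,640

General income tax:
  263,000 × 13% = 34,190
  70,000 × 25% = 17,500
  290,000 × 34% = 98,600
  → 150,290

Excess of minimum tax over general income tax: 230,640 − 150,290 = 80,350.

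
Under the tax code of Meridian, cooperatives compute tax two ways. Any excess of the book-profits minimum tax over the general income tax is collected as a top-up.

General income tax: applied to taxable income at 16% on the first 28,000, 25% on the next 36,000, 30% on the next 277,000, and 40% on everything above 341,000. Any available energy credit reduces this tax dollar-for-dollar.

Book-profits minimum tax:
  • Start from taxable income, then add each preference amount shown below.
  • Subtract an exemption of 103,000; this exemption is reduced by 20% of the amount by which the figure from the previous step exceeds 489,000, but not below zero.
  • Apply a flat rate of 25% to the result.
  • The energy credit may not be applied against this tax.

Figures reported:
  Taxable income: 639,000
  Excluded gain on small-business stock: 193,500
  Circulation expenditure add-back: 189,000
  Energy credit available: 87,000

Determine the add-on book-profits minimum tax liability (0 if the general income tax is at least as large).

126,595

General income tax:
  28,000 × 16% = 4,480
  36,000 × 25% = 9,000
  277,000 × 30% = 83,100
  298,000 × 40% = 119,200
  → 215,780
  Less energy credit 87,000 → 128,780

Book-profits minimum tax:
  Adjusted income: 639,000 + 193,500 + 189,000 = 1,021,500
  Exemption: 20% × (1,021,500 − 489,000) = 106,500 ≥ 103,000, so the exemption is fully phased out
  Base: 1,021,500 − 0 = 1,021,500
  1,021,500 × 25% = 255,375

Excess of book-profits minimum tax over general income tax: 255,375 − 128,780 = 126,595.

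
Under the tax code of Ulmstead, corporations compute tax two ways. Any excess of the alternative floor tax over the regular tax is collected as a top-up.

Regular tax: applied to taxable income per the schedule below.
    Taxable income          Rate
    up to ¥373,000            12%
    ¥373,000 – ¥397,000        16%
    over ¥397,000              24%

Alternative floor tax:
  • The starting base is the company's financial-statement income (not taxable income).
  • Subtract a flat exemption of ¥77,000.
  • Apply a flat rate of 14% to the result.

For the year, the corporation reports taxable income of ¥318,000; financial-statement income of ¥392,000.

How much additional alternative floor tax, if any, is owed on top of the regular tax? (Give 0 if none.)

Alternative floor tax:
  Base (financial-statement income): ¥392,000
  Less exemption ¥77,000 → base ¥315,000
  ¥315,000 × 14% = ¥44,100

Regular tax:
  ¥318,000 × 12% = ¥38,160

Excess of alternative floor tax over regular tax: ¥44,100 − ¥38,160 = ¥5,940.

¥5,940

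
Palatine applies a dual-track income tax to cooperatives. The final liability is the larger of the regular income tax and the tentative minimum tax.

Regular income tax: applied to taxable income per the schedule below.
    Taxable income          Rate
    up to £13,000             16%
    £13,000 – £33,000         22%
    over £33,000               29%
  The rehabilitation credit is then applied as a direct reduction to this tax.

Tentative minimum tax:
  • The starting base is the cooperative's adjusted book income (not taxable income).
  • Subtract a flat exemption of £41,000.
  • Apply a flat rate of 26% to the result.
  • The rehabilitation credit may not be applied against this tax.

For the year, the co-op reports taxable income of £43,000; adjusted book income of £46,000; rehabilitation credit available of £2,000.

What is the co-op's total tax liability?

Tentative minimum tax:
  Base (adjusted book income): £46,000
  Less exemption £41,000 → base £5,000
  £5,000 × 26% = £1,300

Regular income tax:
  £13,000 × 16% = £2,080
  £20,000 × 22% = £4,400
  £10,000 × 29% = £2,900
  → £9,380
  Less rehabilitation credit £2,000 → £7,380

£7,380 > £1,300, so the regular income tax governs.

£7,380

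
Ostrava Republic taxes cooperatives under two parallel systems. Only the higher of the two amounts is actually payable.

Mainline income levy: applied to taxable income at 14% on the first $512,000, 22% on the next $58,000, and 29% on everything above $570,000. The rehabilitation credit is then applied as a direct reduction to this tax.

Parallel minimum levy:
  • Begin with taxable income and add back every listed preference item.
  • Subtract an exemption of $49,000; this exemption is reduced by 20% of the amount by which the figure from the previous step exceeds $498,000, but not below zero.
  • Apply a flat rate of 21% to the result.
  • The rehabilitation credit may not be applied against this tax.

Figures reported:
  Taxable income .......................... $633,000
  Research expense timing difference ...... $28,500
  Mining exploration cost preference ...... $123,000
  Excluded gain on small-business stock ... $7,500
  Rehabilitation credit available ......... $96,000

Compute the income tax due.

Parallel minimum levy:
  Adjusted income: $633,000 + $28,500 + $123,000 + $7,500 = $792,000
  Exemption: 20% × ($792,000 − $498,000) = $58,800 ≥ $49,000, so the exemption is fully phased out
  Base: $792,000 − $0 = $792,000
  $792,000 × 21% = $166,320

Mainline income levy:
  $512,000 × 14% = $71,680
  $58,000 × 22% = $12,760
  $63,000 × 29% = $18,270
  → $102,710
  Less rehabilitation credit $96,000 → $6,710

$166,320 > $6,710, so the parallel minimum levy is the binding amount.

$166,320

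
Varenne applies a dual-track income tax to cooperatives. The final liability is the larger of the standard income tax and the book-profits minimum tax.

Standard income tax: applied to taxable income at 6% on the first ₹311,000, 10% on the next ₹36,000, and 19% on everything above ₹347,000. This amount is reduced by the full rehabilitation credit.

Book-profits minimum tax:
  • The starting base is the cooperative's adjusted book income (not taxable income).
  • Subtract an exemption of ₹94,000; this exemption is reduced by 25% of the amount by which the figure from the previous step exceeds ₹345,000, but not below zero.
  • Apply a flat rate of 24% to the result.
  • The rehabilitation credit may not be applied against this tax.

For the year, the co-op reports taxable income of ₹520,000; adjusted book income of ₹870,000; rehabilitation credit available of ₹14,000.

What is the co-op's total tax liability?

Standard income tax:
  ₹311,000 × 6% = ₹18,660
  ₹36,000 × 10% = ₹3,600
  ₹173,000 × 19% = ₹32,870
  → ₹55,130
  Less rehabilitation credit ₹14,000 → ₹41,130

Book-profits minimum tax:
  Base (adjusted book income): ₹870,000
  Exemption: 25% × (₹870,000 − ₹345,000) = ₹131,250 ≥ ₹94,000, so the exemption is fully phased out
  Base: ₹870,000 − ₹0 = ₹870,000
  ₹870,000 × 24% = ₹208,800

₹208,800 > ₹41,130, so the book-profits minimum tax is the binding amount.

₹208,800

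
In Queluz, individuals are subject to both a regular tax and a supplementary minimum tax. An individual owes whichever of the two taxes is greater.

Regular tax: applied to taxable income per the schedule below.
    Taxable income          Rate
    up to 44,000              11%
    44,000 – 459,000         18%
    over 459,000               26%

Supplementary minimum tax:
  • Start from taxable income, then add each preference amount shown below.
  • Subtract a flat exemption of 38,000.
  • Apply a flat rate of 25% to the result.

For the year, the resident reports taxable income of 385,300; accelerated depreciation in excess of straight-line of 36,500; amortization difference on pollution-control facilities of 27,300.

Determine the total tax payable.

Regular tax:
  44,000 × 11% = 4,840
  341,300 × 18% = 61,434
  → 66,274

Supplementary minimum tax:
  Adjusted income: 385,300 + 36,500 + 27,300 = 449,100
  Less exemption 38,000 → base 411,100
  411,100 × 25% = 102,775

102,775 > 66,274, so the supplementary minimum tax is the binding amount.

102,775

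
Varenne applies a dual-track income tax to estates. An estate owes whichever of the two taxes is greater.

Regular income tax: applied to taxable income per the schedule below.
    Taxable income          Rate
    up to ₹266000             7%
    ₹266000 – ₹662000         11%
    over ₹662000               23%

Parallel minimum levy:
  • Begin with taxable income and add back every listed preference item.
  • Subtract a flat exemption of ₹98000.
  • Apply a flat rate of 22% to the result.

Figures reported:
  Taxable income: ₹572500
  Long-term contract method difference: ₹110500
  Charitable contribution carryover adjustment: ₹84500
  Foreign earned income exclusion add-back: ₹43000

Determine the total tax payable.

₹156750

Regular income tax:
  ₹266000 × 7% = ₹18620
  ₹306500 × 11% = ₹33715
  → ₹52335

Parallel minimum levy:
  Adjusted income: ₹572500 + ₹110500 + ₹84500 + ₹43000 = ₹810500
  Less exemption ₹98000 → base ₹712500
  ₹712500 × 22% = ₹156750

₹156750 > ₹52335, so the parallel minimum levy is the binding amount.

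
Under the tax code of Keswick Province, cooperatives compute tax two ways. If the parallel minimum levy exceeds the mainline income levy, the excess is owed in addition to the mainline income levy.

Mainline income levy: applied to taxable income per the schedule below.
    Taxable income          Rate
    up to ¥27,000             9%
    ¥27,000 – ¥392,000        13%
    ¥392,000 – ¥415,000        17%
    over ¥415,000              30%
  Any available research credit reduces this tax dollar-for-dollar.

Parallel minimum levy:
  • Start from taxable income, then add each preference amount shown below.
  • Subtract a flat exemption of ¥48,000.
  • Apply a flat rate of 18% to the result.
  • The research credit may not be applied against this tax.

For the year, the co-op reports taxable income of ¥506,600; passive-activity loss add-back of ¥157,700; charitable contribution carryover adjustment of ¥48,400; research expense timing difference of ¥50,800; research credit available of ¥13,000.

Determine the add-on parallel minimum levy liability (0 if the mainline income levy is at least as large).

¥60,520

Mainline income levy:
  ¥27,000 × 9% = ¥2,430
  ¥365,000 × 13% = ¥47,450
  ¥23,000 × 17% = ¥3,910
  ¥91,600 × 30% = ¥27,480
  → ¥81,270
  Less research credit ¥13,000 → ¥68,270

Parallel minimum levy:
  Adjusted income: ¥506,600 + ¥157,700 + ¥48,400 + ¥50,800 = ¥763,500
  Less exemption ¥48,000 → base ¥715,500
  ¥715,500 × 18% = ¥128,790

Excess of parallel minimum levy over mainline income levy: ¥128,790 − ¥68,270 = ¥60,520.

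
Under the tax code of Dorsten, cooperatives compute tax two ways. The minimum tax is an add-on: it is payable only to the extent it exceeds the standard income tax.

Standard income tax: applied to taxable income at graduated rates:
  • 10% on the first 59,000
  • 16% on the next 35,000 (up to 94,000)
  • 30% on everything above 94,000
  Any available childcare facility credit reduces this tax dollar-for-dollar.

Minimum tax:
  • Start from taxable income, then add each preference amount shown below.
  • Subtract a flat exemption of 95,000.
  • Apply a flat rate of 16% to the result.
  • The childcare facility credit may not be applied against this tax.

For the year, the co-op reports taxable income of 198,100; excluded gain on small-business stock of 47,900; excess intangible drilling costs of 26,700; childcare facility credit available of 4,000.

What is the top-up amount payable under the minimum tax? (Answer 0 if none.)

0

Standard income tax:
  59,000 × 10% = 5,900
  35,000 × 16% = 5,600
  104,100 × 30% = 31,230
  → 42,730
  Less childcare facility credit 4,000 → 38,730

Minimum tax:
  Adjusted income: 198,100 + 47,900 + 26,700 = 272,700
  Less exemption 95,000 → base 177,700
  177,700 × 16% = 28,432

28,432 ≤ 38,730, so no add-on is due.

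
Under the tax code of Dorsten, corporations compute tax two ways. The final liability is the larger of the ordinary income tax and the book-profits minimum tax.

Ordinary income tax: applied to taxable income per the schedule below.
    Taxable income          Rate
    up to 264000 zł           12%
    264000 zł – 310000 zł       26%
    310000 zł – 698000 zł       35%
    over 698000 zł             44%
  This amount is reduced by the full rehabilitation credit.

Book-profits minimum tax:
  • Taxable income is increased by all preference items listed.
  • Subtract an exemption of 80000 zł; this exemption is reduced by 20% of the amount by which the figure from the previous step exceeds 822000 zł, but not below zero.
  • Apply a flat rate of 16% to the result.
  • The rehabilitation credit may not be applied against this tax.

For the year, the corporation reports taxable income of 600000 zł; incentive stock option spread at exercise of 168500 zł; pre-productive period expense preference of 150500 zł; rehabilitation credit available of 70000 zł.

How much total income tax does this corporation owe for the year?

137344 zł

Ordinary income tax:
  264000 zł × 12% = 31680 zł
  46000 zł × 26% = 11960 zł
  290000 zł × 35% = 101500 zł
  → 145140 zł
  Less rehabilitation credit 70000 zł → 75140 zł

Book-profits minimum tax:
  Adjusted income: 600000 zł + 168500 zł + 150500 zł = 919000 zł
  Exemption: 80000 zł − 20% × (919000 zł − 822000 zł) = 80000 zł − 19400 zł = 60600 zł
  Base: 919000 zł − 60600 zł = 858400 zł
  858400 zł × 16% = 137344 zł

137344 zł > 75140 zł, so the book-profits minimum tax is the binding amount.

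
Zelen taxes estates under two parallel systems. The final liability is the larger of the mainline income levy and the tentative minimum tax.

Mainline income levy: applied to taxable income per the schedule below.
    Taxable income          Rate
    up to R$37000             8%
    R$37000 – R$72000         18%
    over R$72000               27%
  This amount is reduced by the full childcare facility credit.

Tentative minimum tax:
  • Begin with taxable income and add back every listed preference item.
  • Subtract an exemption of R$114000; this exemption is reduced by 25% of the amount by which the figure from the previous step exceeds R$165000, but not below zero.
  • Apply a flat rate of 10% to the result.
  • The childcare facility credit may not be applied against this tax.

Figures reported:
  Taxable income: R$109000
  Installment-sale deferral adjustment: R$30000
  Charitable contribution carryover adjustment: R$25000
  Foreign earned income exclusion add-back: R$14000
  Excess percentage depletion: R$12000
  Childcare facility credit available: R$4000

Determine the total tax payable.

Mainline income levy:
  R$37000 × 8% = R$2960
  R$35000 × 18% = R$6300
  R$37000 × 27% = R$9990
  → R$19250
  Less childcare facility credit R$4000 → R$15250

Tentative minimum tax:
  Adjusted income: R$109000 + R$30000 + R$25000 + R$14000 + R$12000 = R$190000
  Exemption: R$114000 − 25% × (R$190000 − R$165000) = R$114000 − R$6250 = R$107750
  Base: R$190000 − R$107750 = R$82250
  R$82250 × 10% = R$8225

R$15250 > R$8225, so the mainline income levy governs.

R$15250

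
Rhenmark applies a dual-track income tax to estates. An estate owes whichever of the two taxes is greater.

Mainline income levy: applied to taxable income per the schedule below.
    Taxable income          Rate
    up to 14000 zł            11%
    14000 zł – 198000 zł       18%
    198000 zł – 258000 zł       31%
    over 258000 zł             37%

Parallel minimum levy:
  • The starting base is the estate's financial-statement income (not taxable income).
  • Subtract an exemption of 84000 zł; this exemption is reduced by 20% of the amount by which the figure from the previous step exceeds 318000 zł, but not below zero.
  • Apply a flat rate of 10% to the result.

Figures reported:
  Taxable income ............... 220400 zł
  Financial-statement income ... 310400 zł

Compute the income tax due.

41604 zł

Mainline income levy:
  14000 zł × 11% = 1540 zł
  184000 zł × 18% = 33120 zł
  22400 zł × 31% = 6944 zł
  → 41604 zł

Parallel minimum levy:
  Base (financial-statement income): 310400 zł
  Exemption: 310400 zł ≤ 318000 zł, so full 84000 zł applies
  Base: 310400 zł − 84000 zł = 226400 zł
  226400 zł × 10% = 22640 zł

41604 zł > 22640 zł, so the mainline income levy governs.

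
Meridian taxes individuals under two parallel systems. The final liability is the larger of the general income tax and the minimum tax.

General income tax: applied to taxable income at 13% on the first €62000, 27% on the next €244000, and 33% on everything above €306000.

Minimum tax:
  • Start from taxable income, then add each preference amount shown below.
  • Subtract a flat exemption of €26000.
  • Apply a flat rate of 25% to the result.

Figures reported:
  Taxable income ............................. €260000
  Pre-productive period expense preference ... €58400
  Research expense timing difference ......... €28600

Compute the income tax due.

Minimum tax:
  Adjusted income: €260000 + €58400 + €28600 = €347000
  Less exemption €26000 → base €321000
  €321000 × 25% = €80250

General income tax:
  €62000 × 13% = €8060
  €198000 × 27% = €53460
  → €61520

€80250 > €61520, so the minimum tax is the binding amount.

€80250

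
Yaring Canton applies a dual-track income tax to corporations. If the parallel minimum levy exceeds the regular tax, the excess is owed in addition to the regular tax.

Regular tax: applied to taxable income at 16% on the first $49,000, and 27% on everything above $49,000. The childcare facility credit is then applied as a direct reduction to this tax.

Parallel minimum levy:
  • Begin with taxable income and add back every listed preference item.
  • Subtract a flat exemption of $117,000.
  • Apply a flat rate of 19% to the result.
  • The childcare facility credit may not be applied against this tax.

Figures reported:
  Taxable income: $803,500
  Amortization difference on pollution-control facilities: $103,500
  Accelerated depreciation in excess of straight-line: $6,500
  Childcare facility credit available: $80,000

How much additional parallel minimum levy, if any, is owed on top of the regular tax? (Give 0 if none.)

Regular tax:
  $49,000 × 16% = $7,840
  $754,500 × 27% = $203,715
  → $211,555
  Less childcare facility credit $80,000 → $131,555

Parallel minimum levy:
  Adjusted income: $803,500 + $103,500 + $6,500 = $913,500
  Less exemption $117,000 → base $796,500
  $796,500 × 19% = $151,335

Excess of parallel minimum levy over regular tax: $151,335 − $131,555 = $19,780.

$19,780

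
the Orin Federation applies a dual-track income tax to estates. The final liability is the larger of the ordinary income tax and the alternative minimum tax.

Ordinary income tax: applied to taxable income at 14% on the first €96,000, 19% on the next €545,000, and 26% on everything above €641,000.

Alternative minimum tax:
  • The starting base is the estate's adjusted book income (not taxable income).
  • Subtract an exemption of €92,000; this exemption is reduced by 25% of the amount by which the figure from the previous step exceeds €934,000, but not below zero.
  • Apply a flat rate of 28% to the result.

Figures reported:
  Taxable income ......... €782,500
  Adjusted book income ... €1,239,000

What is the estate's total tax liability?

€342,510

Ordinary income tax:
  €96,000 × 14% = €13,440
  €545,000 × 19% = €103,550
  €141,500 × 26% = €36,790
  → €153,780

Alternative minimum tax:
  Base (adjusted book income): €1,239,000
  Exemption: €92,000 − 25% × (€1,239,000 − €934,000) = €92,000 − €76,250 = €15,750
  Base: €1,239,000 − €15,750 = €1,223,250
  €1,223,250 × 28% = €342,510

€342,510 > €153,780, so the alternative minimum tax is the binding amount.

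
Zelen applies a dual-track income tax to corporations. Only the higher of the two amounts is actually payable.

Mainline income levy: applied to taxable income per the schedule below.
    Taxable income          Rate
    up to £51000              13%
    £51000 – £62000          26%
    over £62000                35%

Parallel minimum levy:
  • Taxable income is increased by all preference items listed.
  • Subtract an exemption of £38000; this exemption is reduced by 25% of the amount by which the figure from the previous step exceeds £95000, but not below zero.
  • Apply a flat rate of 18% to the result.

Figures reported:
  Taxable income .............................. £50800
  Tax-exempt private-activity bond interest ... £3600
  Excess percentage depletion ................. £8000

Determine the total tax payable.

£6604

Parallel minimum levy:
  Adjusted income: £50800 + £3600 + £8000 = £62400
  Exemption: £62400 ≤ £95000, so full £38000 applies
  Base: £62400 − £38000 = £24400
  £24400 × 18% = £4392

Mainline income levy:
  £50800 × 13% = £6604

£6604 > £4392, so the mainline income levy governs.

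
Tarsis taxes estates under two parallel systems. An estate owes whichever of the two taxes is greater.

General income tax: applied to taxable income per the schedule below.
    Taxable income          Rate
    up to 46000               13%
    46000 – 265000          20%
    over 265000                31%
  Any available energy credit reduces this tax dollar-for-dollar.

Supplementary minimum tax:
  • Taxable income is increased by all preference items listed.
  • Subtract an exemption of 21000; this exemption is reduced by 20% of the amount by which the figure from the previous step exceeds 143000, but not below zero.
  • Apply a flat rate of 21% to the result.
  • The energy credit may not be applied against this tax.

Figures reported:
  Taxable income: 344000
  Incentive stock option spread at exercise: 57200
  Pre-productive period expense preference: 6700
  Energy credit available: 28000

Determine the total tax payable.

General income tax:
  46000 × 13% = 5980
  219000 × 20% = 43800
  79000 × 31% = 24490
  → 74270
  Less energy credit 28000 → 46270

Supplementary minimum tax:
  Adjusted income: 344000 + 57200 + 6700 = 407900
  Exemption: 20% × (407900 − 143000) = 52980 ≥ 21000, so the exemption is fully phased out
  Base: 407900 − 0 = 407900
  407900 × 21% = 85659

85659 > 46270, so the supplementary minimum tax is the binding amount.

85659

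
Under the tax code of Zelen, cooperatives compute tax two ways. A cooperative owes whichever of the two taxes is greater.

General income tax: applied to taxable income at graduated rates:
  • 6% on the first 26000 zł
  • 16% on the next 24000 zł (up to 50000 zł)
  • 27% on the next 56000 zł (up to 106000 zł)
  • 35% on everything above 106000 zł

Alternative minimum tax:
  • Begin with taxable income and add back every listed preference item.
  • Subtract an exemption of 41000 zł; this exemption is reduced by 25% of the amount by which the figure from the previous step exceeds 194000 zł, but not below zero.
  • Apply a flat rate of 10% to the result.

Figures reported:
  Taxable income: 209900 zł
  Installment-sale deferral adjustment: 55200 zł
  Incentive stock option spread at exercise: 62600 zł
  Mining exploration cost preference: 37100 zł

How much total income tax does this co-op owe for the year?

Alternative minimum tax:
  Adjusted income: 209900 zł + 55200 zł + 62600 zł + 37100 zł = 364800 zł
  Exemption: 25% × (364800 zł − 194000 zł) = 42700 zł ≥ 41000 zł, so the exemption is fully phased out
  Base: 364800 zł − 0 zł = 364800 zł
  364800 zł × 10% = 36480 zł

General income tax:
  26000 zł × 6% = 1560 zł
  24000 zł × 16% = 3840 zł
  56000 zł × 27% = 15120 zł
  103900 zł × 35% = 36365 zł
  → 56885 zł

56885 zł > 36480 zł, so the general income tax governs.

56885 zł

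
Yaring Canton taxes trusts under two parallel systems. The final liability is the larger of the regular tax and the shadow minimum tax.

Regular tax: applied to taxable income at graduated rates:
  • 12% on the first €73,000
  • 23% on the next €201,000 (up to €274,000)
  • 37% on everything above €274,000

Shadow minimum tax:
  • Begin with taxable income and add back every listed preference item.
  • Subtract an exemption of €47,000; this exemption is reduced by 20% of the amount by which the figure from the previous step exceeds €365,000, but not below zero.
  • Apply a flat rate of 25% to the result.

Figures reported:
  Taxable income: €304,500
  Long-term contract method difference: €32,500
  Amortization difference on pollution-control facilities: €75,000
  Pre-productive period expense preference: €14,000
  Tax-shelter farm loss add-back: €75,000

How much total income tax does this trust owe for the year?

€120,300

Shadow minimum tax:
  Adjusted income: €304,500 + €32,500 + €75,000 + €14,000 + €75,000 = €501,000
  Exemption: €47,000 − 20% × (€501,000 − €365,000) = €47,000 − €27,200 = €19,800
  Base: €501,000 − €19,800 = €481,200
  €481,200 × 25% = €120,300

Regular tax:
  €73,000 × 12% = €8,760
  €201,000 × 23% = €46,230
  €30,500 × 37% = €11,285
  → €66,275

€120,300 > €66,275, so the shadow minimum tax is the binding amount.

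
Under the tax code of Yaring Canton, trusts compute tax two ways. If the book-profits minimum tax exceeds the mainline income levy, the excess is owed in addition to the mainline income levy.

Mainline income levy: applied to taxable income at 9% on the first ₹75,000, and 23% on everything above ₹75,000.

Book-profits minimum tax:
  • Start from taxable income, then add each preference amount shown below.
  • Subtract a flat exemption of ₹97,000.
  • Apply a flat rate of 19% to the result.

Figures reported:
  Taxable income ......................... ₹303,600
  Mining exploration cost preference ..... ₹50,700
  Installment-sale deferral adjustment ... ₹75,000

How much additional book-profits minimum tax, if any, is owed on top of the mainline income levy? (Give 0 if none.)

₹3,809

Mainline income levy:
  ₹75,000 × 9% = ₹6,750
  ₹228,600 × 23% = ₹52,578
  → ₹59,328

Book-profits minimum tax:
  Adjusted income: ₹303,600 + ₹50,700 + ₹75,000 = ₹429,300
  Less exemption ₹97,000 → base ₹332,300
  ₹332,300 × 19% = ₹63,137

Excess of book-profits minimum tax over mainline income levy: ₹63,137 − ₹59,328 = ₹3,809.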